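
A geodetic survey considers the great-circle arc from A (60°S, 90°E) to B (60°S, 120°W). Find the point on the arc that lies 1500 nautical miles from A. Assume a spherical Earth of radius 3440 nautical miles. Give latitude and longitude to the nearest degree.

≈ (81°S, 140°E)

The haversine formula gives a central angle δ ≈ 1.008 rad (57.8°) between the endpoints. The total great-circle distance is δ·R ≈ 1.008 × 3440 ≈ 3468 nmi, so the target fraction is f = 1500/3468 ≈ 0.433.
Interpolate at f ≈ 0.433 with slerp weights a = sin((1−f)δ)/sin δ ≈ 0.640, b = sin(fδ)/sin δ ≈ 0.499.
p = a·p₁ + b·p₂ ≈ (-0.125, 0.104, -0.987); φ = arcsin(p_z) ≈ -80.66°, λ = atan2(p_y, p_x) ≈ 140.26°.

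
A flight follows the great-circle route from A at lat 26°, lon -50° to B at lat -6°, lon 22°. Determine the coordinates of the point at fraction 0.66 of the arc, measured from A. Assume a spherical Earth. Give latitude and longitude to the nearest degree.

Convert each endpoint to a unit vector on the sphere (x = cos φ cos λ, y = cos φ sin λ, z = sin φ).
The central angle between the endpoints is δ = arccos(p₁·p₂) ≈ 1.338 rad (76.7°).
Interpolate at f = 0.66 with slerp weights a = sin((1−f)δ)/sin δ ≈ 0.452, b = sin(fδ)/sin δ ≈ 0.794.
p = a·p₁ + b·p₂ ≈ (0.993, -0.015, 0.115); φ = arcsin(p_z) ≈ 6.60°, λ = atan2(p_y, p_x) ≈ -0.87°.

≈ lat 7°, lon -1°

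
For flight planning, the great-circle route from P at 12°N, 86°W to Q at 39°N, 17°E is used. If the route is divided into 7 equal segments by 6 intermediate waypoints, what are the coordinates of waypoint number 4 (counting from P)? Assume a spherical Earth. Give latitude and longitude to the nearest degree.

Convert each endpoint to a unit vector on the sphere (x = cos φ cos λ, y = cos φ sin λ, z = sin φ).
The central angle between the endpoints is δ = arccos(p₁·p₂) ≈ 1.611 rad (92.3°).
Interpolate at f = 4/7 with slerp weights a = sin((1−f)δ)/sin δ ≈ 0.637, b = sin(fδ)/sin δ ≈ 0.797.
p = a·p₁ + b·p₂ ≈ (0.635, -0.441, 0.634); φ = arcsin(p_z) ≈ 39.33°, λ = atan2(p_y, p_x) ≈ -34.75°.

≈ 39°N, 35°W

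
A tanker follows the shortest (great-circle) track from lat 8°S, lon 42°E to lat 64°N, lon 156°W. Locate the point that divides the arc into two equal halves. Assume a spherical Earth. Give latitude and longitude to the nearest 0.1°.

≈ lat 52.2°N, lon 55.3°E

From cos δ = sin φ₁ sin φ₂ + cos φ₁ cos φ₂ cos Δλ, the central angle is δ ≈ 2.139 rad (122.5°).
Interpolate at f = 1/2 with slerp weights a = sin((1−f)δ)/sin δ ≈ 1.040, b = sin(fδ)/sin δ ≈ 1.040.
p = a·p₁ + b·p₂ ≈ (0.349, 0.504, 0.790); φ = arcsin(p_z) ≈ 52.20°, λ = atan2(p_y, p_x) ≈ 55.29°.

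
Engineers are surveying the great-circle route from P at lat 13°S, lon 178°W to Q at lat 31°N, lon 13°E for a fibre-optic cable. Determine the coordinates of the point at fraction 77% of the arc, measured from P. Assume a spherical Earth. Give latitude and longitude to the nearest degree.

Write both endpoints as unit vectors p₁, p₂ with components (cos φ cos λ, cos φ sin λ, sin φ).
The central angle between the endpoints is δ = arccos(p₁·p₂) ≈ 2.781 rad (159.3°).
Interpolate at f = 0.77 with slerp weights a = sin((1−f)δ)/sin δ ≈ 1.692, b = sin(fδ)/sin δ ≈ 2.386.
p = a·p₁ + b·p₂ ≈ (0.345, 0.402, 0.848); φ = arcsin(p_z) ≈ 58.00°, λ = atan2(p_y, p_x) ≈ 49.42°.

≈ lat 58°N, lon 49°E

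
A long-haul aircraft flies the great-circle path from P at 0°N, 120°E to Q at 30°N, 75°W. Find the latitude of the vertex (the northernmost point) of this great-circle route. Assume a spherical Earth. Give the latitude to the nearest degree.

≈ 66°N

The great circle lies in the plane with unit normal n̂ = (p₁ × p₂)/|p₁ × p₂|.
Here n̂_z ≈ +0.409; the vertex latitude is φ_max = arccos|n̂_z| ≈ 65.9°.
Check via Clairaut: cos φ_max = |cos φ₁| · sin C = cos(0.0°)·sin(24.1°) ≈ 0.409, again giving ≈ 65.9°.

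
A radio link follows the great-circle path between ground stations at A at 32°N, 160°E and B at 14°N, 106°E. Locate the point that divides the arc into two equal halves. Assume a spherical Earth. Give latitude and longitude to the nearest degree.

From cos δ = sin φ₁ sin φ₂ + cos φ₁ cos φ₂ cos Δλ, the central angle is δ ≈ 0.912 rad (52.3°).
Interpolate at f = 1/2 with slerp weights a = sin((1−f)δ)/sin δ ≈ 0.557, b = sin(fδ)/sin δ ≈ 0.557.
p = a·p₁ + b·p₂ ≈ (-0.593, 0.681, 0.430); φ = arcsin(p_z) ≈ 25.46°, λ = atan2(p_y, p_x) ≈ 131.04°.

≈ 25°N, 131°E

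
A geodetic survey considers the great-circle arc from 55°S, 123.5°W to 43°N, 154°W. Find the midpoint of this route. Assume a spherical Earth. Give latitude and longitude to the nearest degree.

≈ 6°S, 141°W

Write both endpoints as unit vectors p₁, p₂ with components (cos φ cos λ, cos φ sin λ, sin φ).
The central angle between the endpoints is δ = arccos(p₁·p₂) ≈ 1.769 rad (101.4°).
Interpolate at f = 1/2 with slerp weights a = sin((1−f)δ)/sin δ ≈ 0.789, b = sin(fδ)/sin δ ≈ 0.789.
p = a·p₁ + b·p₂ ≈ (-0.769, -0.630, -0.108); φ = arcsin(p_z) ≈ -6.21°, λ = atan2(p_y, p_x) ≈ -140.64°.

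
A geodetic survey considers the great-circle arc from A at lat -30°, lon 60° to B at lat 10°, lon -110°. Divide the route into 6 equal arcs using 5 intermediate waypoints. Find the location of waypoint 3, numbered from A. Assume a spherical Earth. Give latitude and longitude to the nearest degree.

≈ lat -58°, lon -61°

Convert each endpoint to a unit vector on the sphere (x = cos φ cos λ, y = cos φ sin λ, z = sin φ).
The central angle between the endpoints is δ = arccos(p₁·p₂) ≈ 2.756 rad (157.9°).
Interpolate at f = 3/6 with slerp weights a = sin((1−f)δ)/sin δ ≈ 2.612, b = sin(fδ)/sin δ ≈ 2.612.
p = a·p₁ + b·p₂ ≈ (0.251, -0.458, -0.853); φ = arcsin(p_z) ≈ -58.49°, λ = atan2(p_y, p_x) ≈ -61.26°.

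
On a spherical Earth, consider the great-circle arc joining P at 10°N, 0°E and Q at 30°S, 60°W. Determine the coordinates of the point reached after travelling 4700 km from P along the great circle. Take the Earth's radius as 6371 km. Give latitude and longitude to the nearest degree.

From cos δ = sin φ₁ sin φ₂ + cos φ₁ cos φ₂ cos Δλ, the central angle is δ ≈ 1.224 rad (70.1°). The total great-circle distance is δ·R ≈ 1.224 × 6371 ≈ 7800 km, so the target fraction is f = 4700/7800 ≈ 0.603.
Interpolate at f ≈ 0.603 with slerp weights a = sin((1−f)δ)/sin δ ≈ 0.497, b = sin(fδ)/sin δ ≈ 0.715.
p = a·p₁ + b·p₂ ≈ (0.799, -0.536, -0.271); φ = arcsin(p_z) ≈ -15.74°, λ = atan2(p_y, p_x) ≈ -33.86°.

≈ 16°S, 34°W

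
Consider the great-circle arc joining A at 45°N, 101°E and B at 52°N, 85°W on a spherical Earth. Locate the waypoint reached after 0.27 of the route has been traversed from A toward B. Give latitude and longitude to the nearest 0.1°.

Convert each endpoint to a unit vector on the sphere (x = cos φ cos λ, y = cos φ sin λ, z = sin φ).
The central angle between the endpoints is δ = arccos(p₁·p₂) ≈ 1.446 rad (82.9°).
Interpolate at f = 0.27 with slerp weights a = sin((1−f)δ)/sin δ ≈ 0.877, b = sin(fδ)/sin δ ≈ 0.384.
p = a·p₁ + b·p₂ ≈ (-0.098, 0.374, 0.922); φ = arcsin(p_z) ≈ 67.29°, λ = atan2(p_y, p_x) ≈ 104.67°.

≈ 67.3°N, 104.7°E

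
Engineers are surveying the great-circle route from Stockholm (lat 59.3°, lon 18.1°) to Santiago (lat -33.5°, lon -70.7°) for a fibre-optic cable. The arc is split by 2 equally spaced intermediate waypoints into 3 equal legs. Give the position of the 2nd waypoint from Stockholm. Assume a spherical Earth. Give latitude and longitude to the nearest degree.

The haversine formula gives a central angle δ ≈ 2.055 rad (117.8°) between the endpoints.
Interpolate at f = 2/3 with slerp weights a = sin((1−f)δ)/sin δ ≈ 0.715, b = sin(fδ)/sin δ ≈ 1.107.
p = a·p₁ + b·p₂ ≈ (0.652, -0.758, 0.004); φ = arcsin(p_z) ≈ 0.21°, λ = atan2(p_y, p_x) ≈ -49.30°.

≈ lat 0°, lon -49°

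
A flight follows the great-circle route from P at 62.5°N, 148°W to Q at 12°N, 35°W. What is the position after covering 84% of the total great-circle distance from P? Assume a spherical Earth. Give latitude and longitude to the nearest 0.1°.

≈ 24.9°N, 41.7°W

Write both endpoints as unit vectors p₁, p₂ with components (cos φ cos λ, cos φ sin λ, sin φ).
The central angle between the endpoints is δ = arccos(p₁·p₂) ≈ 1.563 rad (89.5°).
Interpolate at f = 0.84 with slerp weights a = sin((1−f)δ)/sin δ ≈ 0.247, b = sin(fδ)/sin δ ≈ 0.967.
p = a·p₁ + b·p₂ ≈ (0.678, -0.603, 0.421); φ = arcsin(p_z) ≈ 24.87°, λ = atan2(p_y, p_x) ≈ -41.66°.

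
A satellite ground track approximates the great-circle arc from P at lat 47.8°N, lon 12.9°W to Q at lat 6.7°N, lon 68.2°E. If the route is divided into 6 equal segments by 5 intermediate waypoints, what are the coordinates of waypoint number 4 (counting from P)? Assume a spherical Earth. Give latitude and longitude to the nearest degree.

≈ lat 25°N, lon 49°E

From cos δ = sin φ₁ sin φ₂ + cos φ₁ cos φ₂ cos Δλ, the central angle is δ ≈ 1.380 rad (79.1°).
Interpolate at f = 4/6 with slerp weights a = sin((1−f)δ)/sin δ ≈ 0.452, b = sin(fδ)/sin δ ≈ 0.810.
p = a·p₁ + b·p₂ ≈ (0.595, 0.679, 0.429); φ = arcsin(p_z) ≈ 25.44°, λ = atan2(p_y, p_x) ≈ 48.79°.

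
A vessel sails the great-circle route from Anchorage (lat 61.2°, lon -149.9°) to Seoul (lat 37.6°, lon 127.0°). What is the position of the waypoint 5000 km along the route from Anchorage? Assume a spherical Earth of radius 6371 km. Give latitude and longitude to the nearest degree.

≈ lat 45°, lon 135°

Convert each endpoint to a unit vector on the sphere (x = cos φ cos λ, y = cos φ sin λ, z = sin φ).
The central angle between the endpoints is δ = arccos(p₁·p₂) ≈ 0.951 rad (54.5°). The total great-circle distance is δ·R ≈ 0.951 × 6371 ≈ 6061 km, so the target fraction is f = 5000/6061 ≈ 0.825.
Interpolate at f ≈ 0.825 with slerp weights a = sin((1−f)δ)/sin δ ≈ 0.204, b = sin(fδ)/sin δ ≈ 0.868.
p = a·p₁ + b·p₂ ≈ (-0.499, 0.500, 0.708); φ = arcsin(p_z) ≈ 45.08°, λ = atan2(p_y, p_x) ≈ 134.93°.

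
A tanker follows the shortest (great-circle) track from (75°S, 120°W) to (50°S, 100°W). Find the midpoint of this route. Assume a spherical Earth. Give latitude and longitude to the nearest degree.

The haversine formula gives a central angle δ ≈ 0.459 rad (26.3°) between the endpoints.
Interpolate at f = 1/2 with slerp weights a = sin((1−f)δ)/sin δ ≈ 0.513, b = sin(fδ)/sin δ ≈ 0.513.
p = a·p₁ + b·p₂ ≈ (-0.124, -0.440, -0.889); φ = arcsin(p_z) ≈ -62.79°, λ = atan2(p_y, p_x) ≈ -105.71°.

≈ (63°S, 106°W)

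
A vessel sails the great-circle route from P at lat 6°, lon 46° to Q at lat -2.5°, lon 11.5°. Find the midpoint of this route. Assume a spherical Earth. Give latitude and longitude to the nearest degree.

≈ lat 2°, lon 29°

Convert each endpoint to a unit vector on the sphere (x = cos φ cos λ, y = cos φ sin λ, z = sin φ).
The central angle between the endpoints is δ = arccos(p₁·p₂) ≈ 0.619 rad (35.5°).
Interpolate at f = 1/2 with slerp weights a = sin((1−f)δ)/sin δ ≈ 0.525, b = sin(fδ)/sin δ ≈ 0.525.
p = a·p₁ + b·p₂ ≈ (0.877, 0.480, 0.032); φ = arcsin(p_z) ≈ 1.83°, λ = atan2(p_y, p_x) ≈ 28.71°.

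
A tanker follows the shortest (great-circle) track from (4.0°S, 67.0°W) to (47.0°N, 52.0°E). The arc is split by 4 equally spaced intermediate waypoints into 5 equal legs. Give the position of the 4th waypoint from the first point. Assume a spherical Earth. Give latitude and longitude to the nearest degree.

From cos δ = sin φ₁ sin φ₂ + cos φ₁ cos φ₂ cos Δλ, the central angle is δ ≈ 1.962 rad (112.4°).
Interpolate at f = 4/5 with slerp weights a = sin((1−f)δ)/sin δ ≈ 0.413, b = sin(fδ)/sin δ ≈ 1.082.
p = a·p₁ + b·p₂ ≈ (0.615, 0.202, 0.762); φ = arcsin(p_z) ≈ 49.65°, λ = atan2(p_y, p_x) ≈ 18.14°.

≈ (50°N, 18°E)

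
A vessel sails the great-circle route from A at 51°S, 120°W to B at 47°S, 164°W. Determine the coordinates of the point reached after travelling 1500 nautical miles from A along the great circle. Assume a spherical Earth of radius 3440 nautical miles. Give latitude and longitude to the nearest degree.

From cos δ = sin φ₁ sin φ₂ + cos φ₁ cos φ₂ cos Δλ, the central angle is δ ≈ 0.501 rad (28.7°). The total great-circle distance is δ·R ≈ 0.501 × 3440 ≈ 1723 nmi, so the target fraction is f = 1500/1723 ≈ 0.870.
Interpolate at f ≈ 0.870 with slerp weights a = sin((1−f)δ)/sin δ ≈ 0.135, b = sin(fδ)/sin δ ≈ 0.879.
p = a·p₁ + b·p₂ ≈ (-0.619, -0.239, -0.748); φ = arcsin(p_z) ≈ -48.43°, λ = atan2(p_y, p_x) ≈ -158.89°.

≈ 48°S, 159°W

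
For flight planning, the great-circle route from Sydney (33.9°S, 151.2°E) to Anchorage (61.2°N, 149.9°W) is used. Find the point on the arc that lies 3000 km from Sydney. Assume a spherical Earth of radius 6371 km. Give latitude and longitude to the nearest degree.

≈ 9°S, 163°E

Write both endpoints as unit vectors p₁, p₂ with components (cos φ cos λ, cos φ sin λ, sin φ).
The central angle between the endpoints is δ = arccos(p₁·p₂) ≈ 1.857 rad (106.4°). The total great-circle distance is δ·R ≈ 1.857 × 6371 ≈ 11830 km, so the target fraction is f = 3000/11830 ≈ 0.254.
Interpolate at f ≈ 0.254 with slerp weights a = sin((1−f)δ)/sin δ ≈ 1.025, b = sin(fδ)/sin δ ≈ 0.473.
p = a·p₁ + b·p₂ ≈ (-0.942, 0.295, -0.157); φ = arcsin(p_z) ≈ -9.04°, λ = atan2(p_y, p_x) ≈ 162.59°.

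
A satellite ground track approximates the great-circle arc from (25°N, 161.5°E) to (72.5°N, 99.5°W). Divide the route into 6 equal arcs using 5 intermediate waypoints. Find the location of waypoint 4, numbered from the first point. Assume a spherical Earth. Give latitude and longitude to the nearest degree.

Write both endpoints as unit vectors p₁, p₂ with components (cos φ cos λ, cos φ sin λ, sin φ).
The central angle between the endpoints is δ = arccos(p₁·p₂) ≈ 1.202 rad (68.9°).
Interpolate at f = 4/6 with slerp weights a = sin((1−f)δ)/sin δ ≈ 0.418, b = sin(fδ)/sin δ ≈ 0.770.
p = a·p₁ + b·p₂ ≈ (-0.398, -0.108, 0.911); φ = arcsin(p_z) ≈ 65.67°, λ = atan2(p_y, p_x) ≈ -164.79°.

≈ (66°N, 165°W)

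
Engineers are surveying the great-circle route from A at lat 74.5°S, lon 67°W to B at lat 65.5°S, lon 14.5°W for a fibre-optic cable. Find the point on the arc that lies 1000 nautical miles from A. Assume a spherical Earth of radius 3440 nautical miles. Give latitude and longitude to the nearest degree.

≈ lat 67°S, lon 19°W

The haversine formula gives a central angle δ ≈ 0.335 rad (19.2°) between the endpoints. The total great-circle distance is δ·R ≈ 0.335 × 3440 ≈ 1153 nmi, so the target fraction is f = 1000/1153 ≈ 0.867.
Interpolate at f ≈ 0.867 with slerp weights a = sin((1−f)δ)/sin δ ≈ 0.135, b = sin(fδ)/sin δ ≈ 0.871.
p = a·p₁ + b·p₂ ≈ (0.364, -0.124, -0.923); φ = arcsin(p_z) ≈ -67.40°, λ = atan2(p_y, p_x) ≈ -18.78°.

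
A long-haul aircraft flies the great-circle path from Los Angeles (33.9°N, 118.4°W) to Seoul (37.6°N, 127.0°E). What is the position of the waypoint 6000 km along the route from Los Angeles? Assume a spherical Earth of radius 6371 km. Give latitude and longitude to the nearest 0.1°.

≈ (52.4°N, 168.4°E)

Convert each endpoint to a unit vector on the sphere (x = cos φ cos λ, y = cos φ sin λ, z = sin φ).
The central angle between the endpoints is δ = arccos(p₁·p₂) ≈ 1.504 rad (86.2°). The total great-circle distance is δ·R ≈ 1.504 × 6371 ≈ 9583 km, so the target fraction is f = 6000/9583 ≈ 0.626.
Interpolate at f ≈ 0.626 with slerp weights a = sin((1−f)δ)/sin δ ≈ 0.534, b = sin(fδ)/sin δ ≈ 0.810.
p = a·p₁ + b·p₂ ≈ (-0.597, 0.123, 0.793); φ = arcsin(p_z) ≈ 52.42°, λ = atan2(p_y, p_x) ≈ 168.40°.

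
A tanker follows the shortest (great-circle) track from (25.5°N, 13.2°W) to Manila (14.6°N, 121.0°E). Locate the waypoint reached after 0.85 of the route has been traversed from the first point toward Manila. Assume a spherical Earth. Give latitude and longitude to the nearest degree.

≈ (26°N, 106°E)

Convert each endpoint to a unit vector on the sphere (x = cos φ cos λ, y = cos φ sin λ, z = sin φ).
The central angle between the endpoints is δ = arccos(p₁·p₂) ≈ 2.095 rad (120.0°).
Interpolate at f = 0.85 with slerp weights a = sin((1−f)δ)/sin δ ≈ 0.357, b = sin(fδ)/sin δ ≈ 1.130.
p = a·p₁ + b·p₂ ≈ (-0.249, 0.863, 0.438); φ = arcsin(p_z) ≈ 26.01°, λ = atan2(p_y, p_x) ≈ 106.11°.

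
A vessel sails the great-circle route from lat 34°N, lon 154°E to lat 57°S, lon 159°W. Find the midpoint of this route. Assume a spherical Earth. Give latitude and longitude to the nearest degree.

≈ lat 12°S, lon 172°E

Write both endpoints as unit vectors p₁, p₂ with components (cos φ cos λ, cos φ sin λ, sin φ).
The central angle between the endpoints is δ = arccos(p₁·p₂) ≈ 1.733 rad (99.3°).
Interpolate at f = 1/2 with slerp weights a = sin((1−f)δ)/sin δ ≈ 0.772, b = sin(fδ)/sin δ ≈ 0.772.
p = a·p₁ + b·p₂ ≈ (-0.968, 0.130, -0.216); φ = arcsin(p_z) ≈ -12.46°, λ = atan2(p_y, p_x) ≈ 172.36°.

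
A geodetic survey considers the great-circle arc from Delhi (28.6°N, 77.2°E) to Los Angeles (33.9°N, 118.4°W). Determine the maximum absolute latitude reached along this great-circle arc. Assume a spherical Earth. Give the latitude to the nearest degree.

The great circle lies in the plane with unit normal n̂ = (p₁ × p₂)/|p₁ × p₂|.
Here n̂_z ≈ +0.218; the vertex latitude is φ_max = arccos|n̂_z| ≈ 77.4°.
Check via Clairaut: cos φ_max = |cos φ₁| · sin C = cos(28.6°)·sin(14.4°) ≈ 0.218, again giving ≈ 77.4°.

≈ 77°N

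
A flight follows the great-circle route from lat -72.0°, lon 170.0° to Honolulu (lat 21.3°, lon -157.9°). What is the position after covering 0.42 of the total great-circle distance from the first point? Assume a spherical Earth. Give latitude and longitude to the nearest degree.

Write both endpoints as unit vectors p₁, p₂ with components (cos φ cos λ, cos φ sin λ, sin φ).
The central angle between the endpoints is δ = arccos(p₁·p₂) ≈ 1.673 rad (95.8°).
Interpolate at f = 0.42 with slerp weights a = sin((1−f)δ)/sin δ ≈ 0.829, b = sin(fδ)/sin δ ≈ 0.649.
p = a·p₁ + b·p₂ ≈ (-0.813, -0.183, -0.553); φ = arcsin(p_z) ≈ -33.55°, λ = atan2(p_y, p_x) ≈ -167.30°.

≈ lat -34°, lon -167°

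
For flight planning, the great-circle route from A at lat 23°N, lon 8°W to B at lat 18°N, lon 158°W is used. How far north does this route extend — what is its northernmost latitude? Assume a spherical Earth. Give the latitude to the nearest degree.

The great circle lies in the plane with unit normal n̂ = (p₁ × p₂)/|p₁ × p₂|.
Here n̂_z ≈ -0.568; the vertex latitude is φ_max = arccos|n̂_z| ≈ 55.4°.

≈ 55°N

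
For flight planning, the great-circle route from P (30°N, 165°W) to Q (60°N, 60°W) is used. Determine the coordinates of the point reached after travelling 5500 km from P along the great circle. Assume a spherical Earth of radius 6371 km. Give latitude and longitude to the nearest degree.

≈ (63°N, 106°W)

From cos δ = sin φ₁ sin φ₂ + cos φ₁ cos φ₂ cos Δλ, the central angle is δ ≈ 1.244 rad (71.3°). The total great-circle distance is δ·R ≈ 1.244 × 6371 ≈ 7926 km, so the target fraction is f = 5500/7926 ≈ 0.694.
Interpolate at f ≈ 0.694 with slerp weights a = sin((1−f)δ)/sin δ ≈ 0.392, b = sin(fδ)/sin δ ≈ 0.802.
p = a·p₁ + b·p₂ ≈ (-0.128, -0.435, 0.891); φ = arcsin(p_z) ≈ 63.02°, λ = atan2(p_y, p_x) ≈ -106.34°.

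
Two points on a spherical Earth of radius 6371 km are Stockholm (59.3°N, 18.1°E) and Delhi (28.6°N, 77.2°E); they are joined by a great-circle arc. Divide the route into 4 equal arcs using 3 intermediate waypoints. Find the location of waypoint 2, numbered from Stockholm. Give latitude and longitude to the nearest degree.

Write both endpoints as unit vectors p₁, p₂ with components (cos φ cos λ, cos φ sin λ, sin φ).
The central angle between the endpoints is δ = arccos(p₁·p₂) ≈ 0.874 rad (50.1°).
Interpolate at f = 2/4 with slerp weights a = sin((1−f)δ)/sin δ ≈ 0.552, b = sin(fδ)/sin δ ≈ 0.552.
p = a·p₁ + b·p₂ ≈ (0.375, 0.560, 0.739); φ = arcsin(p_z) ≈ 47.62°, λ = atan2(p_y, p_x) ≈ 56.18°.

≈ 48°N, 56°E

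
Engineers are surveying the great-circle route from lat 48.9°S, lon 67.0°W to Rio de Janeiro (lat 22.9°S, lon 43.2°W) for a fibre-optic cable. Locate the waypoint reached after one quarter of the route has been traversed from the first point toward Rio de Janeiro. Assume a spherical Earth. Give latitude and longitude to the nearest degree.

The haversine formula gives a central angle δ ≈ 0.560 rad (32.1°) between the endpoints.
Interpolate at f = 1/4 with slerp weights a = sin((1−f)δ)/sin δ ≈ 0.768, b = sin(fδ)/sin δ ≈ 0.263.
p = a·p₁ + b·p₂ ≈ (0.374, -0.630, -0.681); φ = arcsin(p_z) ≈ -42.90°, λ = atan2(p_y, p_x) ≈ -59.34°.

≈ lat 43°S, lon 59°W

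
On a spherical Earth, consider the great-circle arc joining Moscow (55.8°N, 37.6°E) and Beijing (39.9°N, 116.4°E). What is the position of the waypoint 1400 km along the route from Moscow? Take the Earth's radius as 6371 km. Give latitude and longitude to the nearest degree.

≈ 58°N, 60°E

Convert each endpoint to a unit vector on the sphere (x = cos φ cos λ, y = cos φ sin λ, z = sin φ).
The central angle between the endpoints is δ = arccos(p₁·p₂) ≈ 0.909 rad (52.1°). The total great-circle distance is δ·R ≈ 0.909 × 6371 ≈ 5793 km, so the target fraction is f = 1400/5793 ≈ 0.242.
Interpolate at f ≈ 0.242 with slerp weights a = sin((1−f)δ)/sin δ ≈ 0.806, b = sin(fδ)/sin δ ≈ 0.276.
p = a·p₁ + b·p₂ ≈ (0.265, 0.466, 0.844); φ = arcsin(p_z) ≈ 57.57°, λ = atan2(p_y, p_x) ≈ 60.41°.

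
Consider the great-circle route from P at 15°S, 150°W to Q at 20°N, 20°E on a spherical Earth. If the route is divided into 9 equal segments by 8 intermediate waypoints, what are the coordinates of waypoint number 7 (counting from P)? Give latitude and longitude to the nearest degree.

Convert each endpoint to a unit vector on the sphere (x = cos φ cos λ, y = cos φ sin λ, z = sin φ).
The central angle between the endpoints is δ = arccos(p₁·p₂) ≈ 2.954 rad (169.2°).
Interpolate at f = 7/9 with slerp weights a = sin((1−f)δ)/sin δ ≈ 3.268, b = sin(fδ)/sin δ ≈ 4.002.
p = a·p₁ + b·p₂ ≈ (0.801, -0.292, 0.523); φ = arcsin(p_z) ≈ 31.54°, λ = atan2(p_y, p_x) ≈ -20.02°.

≈ 32°N, 20°W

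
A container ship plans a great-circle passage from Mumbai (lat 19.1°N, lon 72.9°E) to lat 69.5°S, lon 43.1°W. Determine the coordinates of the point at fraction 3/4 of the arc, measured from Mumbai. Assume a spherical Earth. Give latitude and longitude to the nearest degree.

≈ lat 60°S, lon 27°E

Write both endpoints as unit vectors p₁, p₂ with components (cos φ cos λ, cos φ sin λ, sin φ).
The central angle between the endpoints is δ = arccos(p₁·p₂) ≈ 2.039 rad (116.8°).
Interpolate at f = 3/4 with slerp weights a = sin((1−f)δ)/sin δ ≈ 0.547, b = sin(fδ)/sin δ ≈ 1.120.
p = a·p₁ + b·p₂ ≈ (0.438, 0.226, -0.870); φ = arcsin(p_z) ≈ -60.45°, λ = atan2(p_y, p_x) ≈ 27.28°.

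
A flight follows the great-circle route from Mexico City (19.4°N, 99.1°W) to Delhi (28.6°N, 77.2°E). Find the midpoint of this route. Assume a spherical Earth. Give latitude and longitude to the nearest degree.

Write both endpoints as unit vectors p₁, p₂ with components (cos φ cos λ, cos φ sin λ, sin φ).
The central angle between the endpoints is δ = arccos(p₁·p₂) ≈ 2.302 rad (131.9°).
Interpolate at f = 1/2 with slerp weights a = sin((1−f)δ)/sin δ ≈ 1.226, b = sin(fδ)/sin δ ≈ 1.226.
p = a·p₁ + b·p₂ ≈ (0.056, -0.092, 0.994); φ = arcsin(p_z) ≈ 83.82°, λ = atan2(p_y, p_x) ≈ -58.91°.

≈ 84°N, 59°W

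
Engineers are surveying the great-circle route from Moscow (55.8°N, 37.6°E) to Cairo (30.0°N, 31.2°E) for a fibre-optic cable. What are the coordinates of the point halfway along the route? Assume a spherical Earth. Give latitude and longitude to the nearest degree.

≈ 43°N, 34°E

Write both endpoints as unit vectors p₁, p₂ with components (cos φ cos λ, cos φ sin λ, sin φ).
The central angle between the endpoints is δ = arccos(p₁·p₂) ≈ 0.457 rad (26.2°).
Interpolate at f = 1/2 with slerp weights a = sin((1−f)δ)/sin δ ≈ 0.513, b = sin(fδ)/sin δ ≈ 0.513.
p = a·p₁ + b·p₂ ≈ (0.609, 0.406, 0.681); φ = arcsin(p_z) ≈ 42.94°, λ = atan2(p_y, p_x) ≈ 33.72°.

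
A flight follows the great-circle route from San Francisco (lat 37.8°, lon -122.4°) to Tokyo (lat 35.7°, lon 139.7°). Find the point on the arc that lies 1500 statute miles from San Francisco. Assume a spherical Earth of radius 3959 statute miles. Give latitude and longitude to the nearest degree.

≈ lat 47°, lon -149°

The haversine formula gives a central angle δ ≈ 1.298 rad (74.4°) between the endpoints. The total great-circle distance is δ·R ≈ 1.298 × 3959 ≈ 5139 mi, so the target fraction is f = 1500/5139 ≈ 0.292.
Interpolate at f ≈ 0.292 with slerp weights a = sin((1−f)δ)/sin δ ≈ 0.826, b = sin(fδ)/sin δ ≈ 0.384.
p = a·p₁ + b·p₂ ≈ (-0.587, -0.349, 0.730); φ = arcsin(p_z) ≈ 46.90°, λ = atan2(p_y, p_x) ≈ -149.28°.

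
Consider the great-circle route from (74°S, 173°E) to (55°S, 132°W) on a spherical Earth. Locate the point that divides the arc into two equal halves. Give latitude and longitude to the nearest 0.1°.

≈ (66.7°S, 149.1°W)

Convert each endpoint to a unit vector on the sphere (x = cos φ cos λ, y = cos φ sin λ, z = sin φ).
The central angle between the endpoints is δ = arccos(p₁·p₂) ≈ 0.499 rad (28.6°).
Interpolate at f = 1/2 with slerp weights a = sin((1−f)δ)/sin δ ≈ 0.516, b = sin(fδ)/sin δ ≈ 0.516.
p = a·p₁ + b·p₂ ≈ (-0.339, -0.203, -0.919); φ = arcsin(p_z) ≈ -66.73°, λ = atan2(p_y, p_x) ≈ -149.15°.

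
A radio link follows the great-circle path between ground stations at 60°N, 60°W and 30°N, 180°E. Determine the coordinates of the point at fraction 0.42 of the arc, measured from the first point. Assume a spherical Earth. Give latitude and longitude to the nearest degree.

Convert each endpoint to a unit vector on the sphere (x = cos φ cos λ, y = cos φ sin λ, z = sin φ).
The central angle between the endpoints is δ = arccos(p₁·p₂) ≈ 1.353 rad (77.5°).
Interpolate at f = 0.42 with slerp weights a = sin((1−f)δ)/sin δ ≈ 0.724, b = sin(fδ)/sin δ ≈ 0.551.
p = a·p₁ + b·p₂ ≈ (-0.296, -0.313, 0.902); φ = arcsin(p_z) ≈ 64.45°, λ = atan2(p_y, p_x) ≈ -133.40°.

≈ 64°N, 133°W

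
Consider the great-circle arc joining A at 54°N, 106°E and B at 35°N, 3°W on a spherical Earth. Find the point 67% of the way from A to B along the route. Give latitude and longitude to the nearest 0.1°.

The haversine formula gives a central angle δ ≈ 1.258 rad (72.1°) between the endpoints.
Interpolate at f = 0.67 with slerp weights a = sin((1−f)δ)/sin δ ≈ 0.424, b = sin(fδ)/sin δ ≈ 0.785.
p = a·p₁ + b·p₂ ≈ (0.573, 0.206, 0.793); φ = arcsin(p_z) ≈ 52.48°, λ = atan2(p_y, p_x) ≈ 19.76°.

≈ 52.5°N, 19.8°E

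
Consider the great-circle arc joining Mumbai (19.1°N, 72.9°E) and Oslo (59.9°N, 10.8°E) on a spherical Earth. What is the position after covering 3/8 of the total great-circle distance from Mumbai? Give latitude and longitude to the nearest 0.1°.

≈ 37.7°N, 58.6°E

Write both endpoints as unit vectors p₁, p₂ with components (cos φ cos λ, cos φ sin λ, sin φ).
The central angle between the endpoints is δ = arccos(p₁·p₂) ≈ 1.042 rad (59.7°).
Interpolate at f = 3/8 with slerp weights a = sin((1−f)δ)/sin δ ≈ 0.702, b = sin(fδ)/sin δ ≈ 0.441.
p = a·p₁ + b·p₂ ≈ (0.412, 0.675, 0.611); φ = arcsin(p_z) ≈ 37.68°, λ = atan2(p_y, p_x) ≈ 58.60°.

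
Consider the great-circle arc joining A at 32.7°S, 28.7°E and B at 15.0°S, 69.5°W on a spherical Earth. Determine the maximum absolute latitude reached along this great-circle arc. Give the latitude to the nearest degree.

The great circle lies in the plane with unit normal n̂ = (p₁ × p₂)/|p₁ × p₂|.
Here n̂_z ≈ -0.805; the vertex latitude is φ_max = arccos|n̂_z| ≈ 36.4°.

≈ 36°S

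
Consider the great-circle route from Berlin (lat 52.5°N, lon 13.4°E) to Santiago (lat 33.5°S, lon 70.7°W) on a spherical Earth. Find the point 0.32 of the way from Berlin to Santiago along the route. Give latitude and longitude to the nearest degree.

≈ lat 29°N, lon 24°W

The haversine formula gives a central angle δ ≈ 1.967 rad (112.7°) between the endpoints.
Interpolate at f = 0.32 with slerp weights a = sin((1−f)δ)/sin δ ≈ 1.054, b = sin(fδ)/sin δ ≈ 0.638.
p = a·p₁ + b·p₂ ≈ (0.800, -0.353, 0.484); φ = arcsin(p_z) ≈ 28.98°, λ = atan2(p_y, p_x) ≈ -23.82°.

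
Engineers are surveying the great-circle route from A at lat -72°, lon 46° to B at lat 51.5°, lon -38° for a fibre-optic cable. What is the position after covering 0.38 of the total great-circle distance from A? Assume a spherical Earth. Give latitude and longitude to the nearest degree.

The haversine formula gives a central angle δ ≈ 2.381 rad (136.4°) between the endpoints.
Interpolate at f = 0.38 with slerp weights a = sin((1−f)δ)/sin δ ≈ 1.444, b = sin(fδ)/sin δ ≈ 1.140.
p = a·p₁ + b·p₂ ≈ (0.869, -0.116, -0.481); φ = arcsin(p_z) ≈ -28.73°, λ = atan2(p_y, p_x) ≈ -7.61°.

≈ lat -29°, lon -8°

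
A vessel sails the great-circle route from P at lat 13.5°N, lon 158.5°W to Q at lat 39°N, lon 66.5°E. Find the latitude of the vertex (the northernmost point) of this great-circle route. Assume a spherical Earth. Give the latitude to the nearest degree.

The great circle lies in the plane with unit normal n̂ = (p₁ × p₂)/|p₁ × p₂|.
Here n̂_z ≈ -0.580; the vertex latitude is φ_max = arccos|n̂_z| ≈ 54.6°.
Check via Clairaut: cos φ_max = |cos φ₁| · sin C = cos(13.5°)·sin(36.6°) ≈ 0.580, again giving ≈ 54.6°.

≈ 55°N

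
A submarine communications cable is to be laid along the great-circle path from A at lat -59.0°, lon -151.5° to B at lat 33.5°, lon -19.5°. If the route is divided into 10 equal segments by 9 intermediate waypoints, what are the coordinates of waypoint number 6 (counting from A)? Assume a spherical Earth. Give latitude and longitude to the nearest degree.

Write both endpoints as unit vectors p₁, p₂ with components (cos φ cos λ, cos φ sin λ, sin φ).
The central angle between the endpoints is δ = arccos(p₁·p₂) ≈ 2.435 rad (139.5°).
Interpolate at f = 6/10 with slerp weights a = sin((1−f)δ)/sin δ ≈ 1.274, b = sin(fδ)/sin δ ≈ 1.531.
p = a·p₁ + b·p₂ ≈ (0.627, -0.739, -0.247); φ = arcsin(p_z) ≈ -14.30°, λ = atan2(p_y, p_x) ≈ -49.71°.

≈ lat -14°, lon -50°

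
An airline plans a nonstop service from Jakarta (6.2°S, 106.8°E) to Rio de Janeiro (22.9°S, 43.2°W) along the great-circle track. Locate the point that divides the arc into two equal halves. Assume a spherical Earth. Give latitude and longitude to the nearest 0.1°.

From cos δ = sin φ₁ sin φ₂ + cos φ₁ cos φ₂ cos Δλ, the central angle is δ ≈ 2.420 rad (138.7°).
Interpolate at f = 1/2 with slerp weights a = sin((1−f)δ)/sin δ ≈ 1.417, b = sin(fδ)/sin δ ≈ 1.417.
p = a·p₁ + b·p₂ ≈ (0.544, 0.455, -0.705); φ = arcsin(p_z) ≈ -44.79°, λ = atan2(p_y, p_x) ≈ 39.89°.

≈ (44.8°S, 39.9°E)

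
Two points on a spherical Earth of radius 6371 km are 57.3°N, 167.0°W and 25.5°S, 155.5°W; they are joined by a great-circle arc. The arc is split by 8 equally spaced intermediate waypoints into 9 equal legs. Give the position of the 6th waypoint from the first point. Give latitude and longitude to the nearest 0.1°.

≈ 2.1°N, 158.4°W

Write both endpoints as unit vectors p₁, p₂ with components (cos φ cos λ, cos φ sin λ, sin φ).
The central angle between the endpoints is δ = arccos(p₁·p₂) ≈ 1.455 rad (83.4°).
Interpolate at f = 6/9 with slerp weights a = sin((1−f)δ)/sin δ ≈ 0.469, b = sin(fδ)/sin δ ≈ 0.830.
p = a·p₁ + b·p₂ ≈ (-0.929, -0.368, 0.037); φ = arcsin(p_z) ≈ 2.15°, λ = atan2(p_y, p_x) ≈ -158.40°.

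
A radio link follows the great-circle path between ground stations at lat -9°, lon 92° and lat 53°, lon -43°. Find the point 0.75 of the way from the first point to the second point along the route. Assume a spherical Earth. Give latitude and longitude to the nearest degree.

≈ lat 59°, lon 13°

Convert each endpoint to a unit vector on the sphere (x = cos φ cos λ, y = cos φ sin λ, z = sin φ).
The central angle between the endpoints is δ = arccos(p₁·p₂) ≈ 2.147 rad (123.0°).
Interpolate at f = 0.75 with slerp weights a = sin((1−f)δ)/sin δ ≈ 0.610, b = sin(fδ)/sin δ ≈ 1.192.
p = a·p₁ + b·p₂ ≈ (0.504, 0.113, 0.857); φ = arcsin(p_z) ≈ 58.93°, λ = atan2(p_y, p_x) ≈ 12.65°.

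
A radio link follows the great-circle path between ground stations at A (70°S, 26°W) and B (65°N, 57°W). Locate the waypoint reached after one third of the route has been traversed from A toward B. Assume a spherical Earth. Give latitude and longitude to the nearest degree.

From cos δ = sin φ₁ sin φ₂ + cos φ₁ cos φ₂ cos Δλ, the central angle is δ ≈ 2.386 rad (136.7°).
Interpolate at f = 1/3 with slerp weights a = sin((1−f)δ)/sin δ ≈ 1.458, b = sin(fδ)/sin δ ≈ 1.041.
p = a·p₁ + b·p₂ ≈ (0.688, -0.588, -0.426); φ = arcsin(p_z) ≈ -25.23°, λ = atan2(p_y, p_x) ≈ -40.51°.

≈ (25°S, 41°W)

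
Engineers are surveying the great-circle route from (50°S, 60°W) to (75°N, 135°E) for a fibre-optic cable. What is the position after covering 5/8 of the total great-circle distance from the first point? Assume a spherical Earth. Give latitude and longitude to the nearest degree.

≈ (46°N, 73°W)

From cos δ = sin φ₁ sin φ₂ + cos φ₁ cos φ₂ cos Δλ, the central angle is δ ≈ 2.692 rad (154.2°).
Interpolate at f = 5/8 with slerp weights a = sin((1−f)δ)/sin δ ≈ 1.948, b = sin(fδ)/sin δ ≈ 2.287.
p = a·p₁ + b·p₂ ≈ (0.208, -0.666, 0.717); φ = arcsin(p_z) ≈ 45.77°, λ = atan2(p_y, p_x) ≈ -72.69°.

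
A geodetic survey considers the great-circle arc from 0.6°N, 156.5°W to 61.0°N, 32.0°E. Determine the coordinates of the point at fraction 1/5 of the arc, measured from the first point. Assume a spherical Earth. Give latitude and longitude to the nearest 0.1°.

≈ 24.1°N, 158.5°W

Convert each endpoint to a unit vector on the sphere (x = cos φ cos λ, y = cos φ sin λ, z = sin φ).
The central angle between the endpoints is δ = arccos(p₁·p₂) ≈ 2.060 rad (118.1°).
Interpolate at f = 1/5 with slerp weights a = sin((1−f)δ)/sin δ ≈ 1.130, b = sin(fδ)/sin δ ≈ 0.454.
p = a·p₁ + b·p₂ ≈ (-0.849, -0.334, 0.409); φ = arcsin(p_z) ≈ 24.13°, λ = atan2(p_y, p_x) ≈ -158.54°.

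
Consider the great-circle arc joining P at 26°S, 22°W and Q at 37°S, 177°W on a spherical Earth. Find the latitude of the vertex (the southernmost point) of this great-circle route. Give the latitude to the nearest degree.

The great circle lies in the plane with unit normal n̂ = (p₁ × p₂)/|p₁ × p₂|.
Here n̂_z ≈ -0.329; the vertex latitude is φ_max = arccos|n̂_z| ≈ 70.8°.
Check via Clairaut: cos φ_max = |cos φ₁| · sin C = cos(26.0°)·sin(158.5°) ≈ 0.329, again giving ≈ 70.8°.

≈ 71°S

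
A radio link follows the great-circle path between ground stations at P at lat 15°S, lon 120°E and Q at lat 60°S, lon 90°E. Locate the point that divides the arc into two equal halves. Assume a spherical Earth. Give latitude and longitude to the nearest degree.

≈ lat 38°S, lon 110°E

Write both endpoints as unit vectors p₁, p₂ with components (cos φ cos λ, cos φ sin λ, sin φ).
The central angle between the endpoints is δ = arccos(p₁·p₂) ≈ 0.873 rad (50.0°).
Interpolate at f = 1/2 with slerp weights a = sin((1−f)δ)/sin δ ≈ 0.552, b = sin(fδ)/sin δ ≈ 0.552.
p = a·p₁ + b·p₂ ≈ (-0.266, 0.737, -0.621); φ = arcsin(p_z) ≈ -38.36°, λ = atan2(p_y, p_x) ≈ 109.87°.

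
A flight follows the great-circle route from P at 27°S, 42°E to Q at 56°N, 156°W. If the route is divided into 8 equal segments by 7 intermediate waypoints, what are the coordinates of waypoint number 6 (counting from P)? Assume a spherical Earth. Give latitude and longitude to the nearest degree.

≈ 72°N, 118°E

From cos δ = sin φ₁ sin φ₂ + cos φ₁ cos φ₂ cos Δλ, the central angle is δ ≈ 2.587 rad (148.2°).
Interpolate at f = 6/8 with slerp weights a = sin((1−f)δ)/sin δ ≈ 1.145, b = sin(fδ)/sin δ ≈ 1.771.
p = a·p₁ + b·p₂ ≈ (-0.147, 0.280, 0.949); φ = arcsin(p_z) ≈ 71.59°, λ = atan2(p_y, p_x) ≈ 117.71°.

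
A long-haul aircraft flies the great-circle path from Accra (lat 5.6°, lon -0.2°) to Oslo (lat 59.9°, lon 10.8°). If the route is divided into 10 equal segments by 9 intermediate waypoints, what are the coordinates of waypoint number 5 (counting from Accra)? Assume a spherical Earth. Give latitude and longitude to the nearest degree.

≈ lat 33°, lon 3°

From cos δ = sin φ₁ sin φ₂ + cos φ₁ cos φ₂ cos Δλ, the central angle is δ ≈ 0.959 rad (54.9°).
Interpolate at f = 5/10 with slerp weights a = sin((1−f)δ)/sin δ ≈ 0.564, b = sin(fδ)/sin δ ≈ 0.564.
p = a·p₁ + b·p₂ ≈ (0.838, 0.051, 0.543); φ = arcsin(p_z) ≈ 32.86°, λ = atan2(p_y, p_x) ≈ 3.48°.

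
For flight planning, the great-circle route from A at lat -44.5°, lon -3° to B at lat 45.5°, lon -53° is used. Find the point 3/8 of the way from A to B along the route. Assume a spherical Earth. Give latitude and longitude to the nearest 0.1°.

≈ lat -11.0°, lon -22.8°

From cos δ = sin φ₁ sin φ₂ + cos φ₁ cos φ₂ cos Δλ, the central angle is δ ≈ 1.750 rad (100.3°).
Interpolate at f = 3/8 with slerp weights a = sin((1−f)δ)/sin δ ≈ 0.903, b = sin(fδ)/sin δ ≈ 0.620.
p = a·p₁ + b·p₂ ≈ (0.905, -0.381, -0.191); φ = arcsin(p_z) ≈ -10.98°, λ = atan2(p_y, p_x) ≈ -22.83°.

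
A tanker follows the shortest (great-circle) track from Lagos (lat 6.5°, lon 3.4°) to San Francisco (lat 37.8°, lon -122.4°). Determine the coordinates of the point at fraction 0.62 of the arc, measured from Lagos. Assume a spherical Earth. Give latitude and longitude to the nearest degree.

≈ lat 45°, lon -65°

Convert each endpoint to a unit vector on the sphere (x = cos φ cos λ, y = cos φ sin λ, z = sin φ).
The central angle between the endpoints is δ = arccos(p₁·p₂) ≈ 1.971 rad (112.9°).
Interpolate at f = 0.62 with slerp weights a = sin((1−f)δ)/sin δ ≈ 0.739, b = sin(fδ)/sin δ ≈ 1.021.
p = a·p₁ + b·p₂ ≈ (0.301, -0.637, 0.709); φ = arcsin(p_z) ≈ 45.17°, λ = atan2(p_y, p_x) ≈ -64.70°.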